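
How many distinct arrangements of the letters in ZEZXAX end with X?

With the last slot taken by X, it remains to arrange the other 5 letters (ZEZAX).
Those 5 letters have Z appearing twice, giving (5)!/(2!) = 60.

60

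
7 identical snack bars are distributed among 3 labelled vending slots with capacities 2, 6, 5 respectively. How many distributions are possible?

17

Ignoring the caps, the number of non-negative solutions to x_1+…+x_3 = 7 is C(9,2) = 36.
Subtract solutions that violate a single cap (substitute x_i' = x_i − (cap_i+1)): x_1 ≥ 3 gives C(6,2) = 15; x_2 ≥ 7 gives C(2,2) = 1; x_3 ≥ 6 gives C(3,2) = 3. Together 19.
No two caps can be exceeded simultaneously, so the pair terms are all 0.
By inclusion–exclusion the count is 36 − 19 + 0 = 17.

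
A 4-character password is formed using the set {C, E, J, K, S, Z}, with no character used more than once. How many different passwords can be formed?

360

Choose and order 4 of the 6 symbols: the first character has 6 options, the next 5, then 4, 3.
That product is 6 × 5 × 4 × 3 = 360.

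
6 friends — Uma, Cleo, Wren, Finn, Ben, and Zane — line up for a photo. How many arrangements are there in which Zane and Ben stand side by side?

Treat {Zane, Ben} as a single unit. There are 5 units to order, and the pair itself can be ordered 2 ways.
So the count is 2·(5)! = 240.

240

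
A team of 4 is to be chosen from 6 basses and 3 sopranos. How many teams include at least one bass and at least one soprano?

111

With no constraint there are C(9,4) = 126 possible selections.
Subtract selections that omit an entire group: no basses → C(3,4) = 0; no sopranos → C(6,4) = 15.
Both groups omitted at once is impossible, so 126 − 15 = 111.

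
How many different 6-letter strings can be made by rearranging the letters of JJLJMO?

Letter multiplicities in JJLJMO: J×3, L×1, M×1, O×1.
Dividing 6! = 720 by 3! = 6 for the repeated letters gives 120.

120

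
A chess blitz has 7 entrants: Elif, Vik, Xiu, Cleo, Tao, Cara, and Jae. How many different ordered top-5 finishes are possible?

There are 7 choices for 1st place, 6 for 2nd, and so on down to 3 for position 5.
That gives 7 × 6 × 5 × 4 × 3 = 2520.

2520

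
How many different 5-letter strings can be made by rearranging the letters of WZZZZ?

Letter multiplicities in WZZZZ: W×1, Z×4.
The number of distinct arrangements is 5!/(4!) = 120/24 = 5.

5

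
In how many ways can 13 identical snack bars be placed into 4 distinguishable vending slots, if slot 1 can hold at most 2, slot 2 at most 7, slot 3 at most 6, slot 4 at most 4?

60

Without the upper bounds there are C(16,3) = 560 ways to split 13 among 4 vending slots.
Subtract solutions that violate a single cap (substitute x_i' = x_i − (cap_i+1)): x_1 ≥ 3 gives C(13,3) = 286; x_2 ≥ 8 gives C(8,3) = 56; x_3 ≥ 7 gives C(9,3) = 84; x_4 ≥ 5 gives C(11,3) = 165. Together 591.
Add back pairs where two caps are both exceeded: 10 + 20 + 56 + 0 + 1 + 4 = 91.
By inclusion–exclusion the count is 560 − 591 + 91 = 60.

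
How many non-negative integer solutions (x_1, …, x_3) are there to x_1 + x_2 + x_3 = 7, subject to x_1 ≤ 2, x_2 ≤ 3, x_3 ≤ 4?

By stars and bars, unrestricted non-negative solutions to x_1+…+x_3 = 7 number C(7+2,2) = 36.
Subtract solutions that violate a single cap (substitute x_i' = x_i − (cap_i+1)): x_1 ≥ 3 gives C(6,2) = 15; x_2 ≥ 4 gives C(5,2) = 10; x_3 ≥ 5 gives C(4,2) = 6. Together 31.
Add back pairs where two caps are both exceeded: 1 + 0 + 0 = 1.
By inclusion–exclusion the count is 36 − 31 + 1 = 6.

6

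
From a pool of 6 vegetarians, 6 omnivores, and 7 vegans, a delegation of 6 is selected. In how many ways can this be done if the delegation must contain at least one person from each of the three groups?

Unrestricted: C(19,6) = 27132 ways to pick any 6 of the 19.
Selections missing a whole group: no vegetarians → C(13,6) = 1716; no omnivores → C(13,6) = 1716; no vegans → C(12,6) = 924.
Add back selections omitting two groups (i.e. drawn from a single group): C(6,6) + C(6,6) + C(7,6) = 9.
By inclusion–exclusion: 27132 − 4356 + 9 = 22785.

22785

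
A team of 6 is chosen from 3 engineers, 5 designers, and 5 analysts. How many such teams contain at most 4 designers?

Split by how many designers are chosen (0 through 4).
Sum: C(5,0)·C(8,6) + C(5,1)·C(8,5) + C(5,2)·C(8,4) + C(5,3)·C(8,3) + C(5,4)·C(8,2) = 28 + 280 + 700 + 560 + 140 = 1708.

1708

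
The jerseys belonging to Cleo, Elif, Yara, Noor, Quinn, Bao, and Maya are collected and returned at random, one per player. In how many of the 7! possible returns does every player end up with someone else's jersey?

This is the derangement count D_7: permutations of 7 items with no fixed point.
By inclusion–exclusion this is Σ_{j=0}^{7} (−1)^j C(7,j)·(7−j)!.
Computing: 5040 − 5040 + 2520 − 840 + 210 − 42 + 7 − 1 = 1854.

1854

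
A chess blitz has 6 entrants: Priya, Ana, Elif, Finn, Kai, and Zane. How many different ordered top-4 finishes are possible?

360

There are 6 choices for 1st place, 5 for 2nd, and so on down to 3 for position 4.
That gives 6 × 5 × 4 × 3 = 360.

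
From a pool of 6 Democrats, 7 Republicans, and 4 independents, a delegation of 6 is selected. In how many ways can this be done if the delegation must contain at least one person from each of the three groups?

With no constraint there are C(17,6) = 12376 possible selections.
Selections missing a whole group: no Democrats → C(11,6) = 462; no Republicans → C(10,6) = 210; no independents → C(13,6) = 1716.
Add back selections omitting two groups (i.e. drawn from a single group): C(6,6) + C(7,6) + C(4,6) = 8.
By inclusion–exclusion: 12376 − 2388 + 8 = 9996.

9996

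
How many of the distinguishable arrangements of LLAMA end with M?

6

With the last slot taken by M, it remains to arrange the other 4 letters (LLAA).
Those 4 letters have A appearing twice and L appearing twice, giving (4)!/(2!·2!) = 6.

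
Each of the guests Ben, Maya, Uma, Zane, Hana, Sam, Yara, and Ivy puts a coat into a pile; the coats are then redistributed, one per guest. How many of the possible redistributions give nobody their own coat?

Let Aᵢ be the assignments in which guest i gets their own coat. We want the size of the complement of A₁∪…∪A_8.
By inclusion–exclusion this is Σ_{j=0}^{8} (−1)^j C(8,j)·(8−j)!.
Computing: 40320 − 40320 + 20160 − 6720 + 1680 − 336 + 56 − 8 + 1 = 14833.

14833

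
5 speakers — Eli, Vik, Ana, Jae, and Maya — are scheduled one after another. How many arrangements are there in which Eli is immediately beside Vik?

48

Treat {Eli, Vik} as a single unit. There are 4 units to order, and the pair itself can be ordered 2 ways.
So the count is 2·(4)! = 48.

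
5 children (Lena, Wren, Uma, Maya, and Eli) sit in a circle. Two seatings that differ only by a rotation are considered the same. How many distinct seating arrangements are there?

Seat Lena anywhere (absorbing the rotational symmetry), then permute the other 4: (4)! = 24.

24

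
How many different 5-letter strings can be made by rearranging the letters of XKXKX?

The 5 letters of XKXKX have repeats: K appearing twice and X appearing 3 times.
So there are 5! / (3!·2!) = 10 distinguishable arrangements.

10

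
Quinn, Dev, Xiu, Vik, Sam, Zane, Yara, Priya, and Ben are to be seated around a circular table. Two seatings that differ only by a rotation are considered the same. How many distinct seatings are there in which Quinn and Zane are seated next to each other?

Glue Quinn and Zane into a block (2 internal orders). Seating 8 units around a circle gives (7)! arrangements.
So 2 × (7)! = 2 × 5040 = 10080.

10080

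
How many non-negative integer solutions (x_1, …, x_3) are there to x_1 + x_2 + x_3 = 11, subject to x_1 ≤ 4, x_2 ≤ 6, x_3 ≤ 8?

Without the upper bounds there are C(13,2) = 78 ways to split 11 among 3 variables.
Subtract solutions that violate a single cap (substitute x_i' = x_i − (cap_i+1)): x_1 ≥ 5 gives C(8,2) = 28; x_2 ≥ 7 gives C(6,2) = 15; x_3 ≥ 9 gives C(4,2) = 6. Together 49.
No two caps can be exceeded simultaneously, so the pair terms are all 0.
By inclusion–exclusion the count is 78 − 49 + 0 = 29.

29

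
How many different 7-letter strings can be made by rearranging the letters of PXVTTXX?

The 7 letters of PXVTTXX have repeats: T appearing twice and X appearing 3 times.
So there are 7! / (3!·2!) = 420 distinguishable arrangements.

420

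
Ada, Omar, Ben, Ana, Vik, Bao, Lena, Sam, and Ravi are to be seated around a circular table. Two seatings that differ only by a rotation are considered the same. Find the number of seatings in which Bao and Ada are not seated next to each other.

Without the restriction there are (8)! = 40320 seatings.
Seatings with Bao beside Ada: treat them as a block with 2 internal orders, giving 2 × (7)! = 10080.
Subtracting, 40320 − 10080 = 30240.

30240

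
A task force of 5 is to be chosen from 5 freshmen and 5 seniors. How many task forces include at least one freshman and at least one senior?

Total 5-person selections from all 10: C(10,5) = 252.
Selections missing a whole group: no freshmen → C(5,5) = 1; no seniors → C(5,5) = 1.
Both groups omitted at once is impossible, so 252 − 2 = 250.

250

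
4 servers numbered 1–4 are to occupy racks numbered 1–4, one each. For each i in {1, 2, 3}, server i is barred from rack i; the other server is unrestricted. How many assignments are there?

Let Aᵢ (for i ∈ {1, 2, 3}) be the placements that put server i in its forbidden rack. Any j of these fix j positions, leaving (4−j)! ways to fill the rest, and there are C(3,j) ways to pick which j.
By inclusion–exclusion, the number of valid placements is Σ_{j=0}^{3} (−1)^j C(3,j)·(4−j)!.
Computing: 24 − 18 + 6 − 1 = 11.

11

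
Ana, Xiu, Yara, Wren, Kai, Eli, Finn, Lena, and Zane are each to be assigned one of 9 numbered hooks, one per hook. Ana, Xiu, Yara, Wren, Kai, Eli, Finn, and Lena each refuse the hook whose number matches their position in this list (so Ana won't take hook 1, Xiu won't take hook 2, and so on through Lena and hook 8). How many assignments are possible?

148329

Let Aᵢ (for 1 ≤ i ≤ 8) be the placements that put person i in their forbidden hook. Any j of these fix j positions, leaving (9−j)! ways to fill the rest, and there are C(8,j) ways to pick which j.
By inclusion–exclusion, the number of valid placements is Σ_{j=0}^{8} (−1)^j C(8,j)·(9−j)!.
Computing: 362880 − 322560 + 141120 − 40320 + 8400 − 1344 + 168 − 16 + 1 = 148329.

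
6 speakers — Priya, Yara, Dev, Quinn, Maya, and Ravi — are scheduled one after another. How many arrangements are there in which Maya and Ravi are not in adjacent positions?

Of the 6! = 720 arrangements, those with Maya and Ravi adjacent number 2 × 5! = 240 (treat the pair as a block with 2 internal orders).
Complementary counting: 720 − 240 = 480.

480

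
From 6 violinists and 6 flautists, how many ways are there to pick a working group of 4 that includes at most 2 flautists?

Split by how many flautists are chosen (0 through 2).
Sum: C(6,0)·C(6,4) + C(6,1)·C(6,3) + C(6,2)·C(6,2) = 15 + 120 + 225 = 360.

360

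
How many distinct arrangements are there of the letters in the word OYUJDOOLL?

30240

Letter multiplicities in OYUJDOOLL: D×1, J×1, L×2, O×3, U×1, Y×1.
So there are 9! / (3!·2!) = 30240 distinguishable arrangements.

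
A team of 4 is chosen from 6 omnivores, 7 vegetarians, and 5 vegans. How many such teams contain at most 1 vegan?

Split by how many vegans are chosen (0 through 1).
Sum: C(5,0)·C(13,4) + C(5,1)·C(13,3) = 715 + 1430 = 2145.

2145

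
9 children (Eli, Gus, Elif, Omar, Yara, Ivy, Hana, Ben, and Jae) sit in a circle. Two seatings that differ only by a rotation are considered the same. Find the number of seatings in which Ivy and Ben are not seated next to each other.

Without the restriction there are (8)! = 40320 seatings.
Seatings with Ivy beside Ben: treat them as a block with 2 internal orders, giving 2 × (7)! = 10080.
Subtracting, 40320 − 10080 = 30240.

30240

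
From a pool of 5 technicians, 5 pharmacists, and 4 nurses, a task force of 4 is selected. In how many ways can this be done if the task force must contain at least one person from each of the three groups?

550

Total 4-person selections from all 14: C(14,4) = 1001.
Selections missing a whole group: no technicians → C(9,4) = 126; no pharmacists → C(9,4) = 126; no nurses → C(10,4) = 210.
Add back selections omitting two groups (i.e. drawn from a single group): C(5,4) + C(5,4) + C(4,4) = 11.
By inclusion–exclusion: 1001 − 462 + 11 = 550.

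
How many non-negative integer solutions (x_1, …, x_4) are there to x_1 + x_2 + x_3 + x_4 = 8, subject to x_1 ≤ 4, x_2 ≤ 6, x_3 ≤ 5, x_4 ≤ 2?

By stars and bars, unrestricted non-negative solutions to x_1+…+x_4 = 8 number C(8+3,3) = 165.
Subtract solutions that violate a single cap (substitute x_i' = x_i − (cap_i+1)): x_1 ≥ 5 gives C(6,3) = 20; x_2 ≥ 7 gives C(4,3) = 4; x_3 ≥ 6 gives C(5,3) = 10; x_4 ≥ 3 gives C(8,3) = 56. Together 90.
Add back pairs where two caps are both exceeded: 0 + 0 + 1 + 0 + 0 + 0 = 1.
By inclusion–exclusion the count is 165 − 90 + 1 = 76.

76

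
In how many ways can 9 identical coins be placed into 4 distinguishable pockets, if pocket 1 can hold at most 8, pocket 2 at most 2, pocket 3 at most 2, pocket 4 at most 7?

By stars and bars, unrestricted non-negative solutions to x_1+…+x_4 = 9 number C(9+3,3) = 220.
Subtract solutions that violate a single cap (substitute x_i' = x_i − (cap_i+1)): x_1 ≥ 9 gives C(3,3) = 1; x_2 ≥ 3 gives C(9,3) = 84; x_3 ≥ 3 gives C(9,3) = 84; x_4 ≥ 8 gives C(4,3) = 4. Together 173.
Add back pairs where two caps are both exceeded: 0 + 0 + 0 + 20 + 0 + 0 = 20.
By inclusion–exclusion the count is 220 − 173 + 20 = 67.

67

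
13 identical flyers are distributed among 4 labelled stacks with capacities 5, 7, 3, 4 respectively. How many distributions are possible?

By stars and bars, unrestricted non-negative solutions to x_1+…+x_4 = 13 number C(13+3,3) = 560.
Subtract solutions that violate a single cap (substitute x_i' = x_i − (cap_i+1)): x_1 ≥ 6 gives C(10,3) = 120; x_2 ≥ 8 gives C(8,3) = 56; x_3 ≥ 4 gives C(12,3) = 220; x_4 ≥ 5 gives C(11,3) = 165. Together 561.
Add back pairs where two caps are both exceeded: 0 + 20 + 10 + 4 + 1 + 35 = 70.
By inclusion–exclusion the count is 560 − 561 + 70 = 69.

69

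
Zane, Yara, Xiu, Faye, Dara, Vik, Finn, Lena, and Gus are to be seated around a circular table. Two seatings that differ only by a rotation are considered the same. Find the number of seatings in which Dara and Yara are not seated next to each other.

30240

Without the restriction there are (8)! = 40320 seatings.
Those with Dara next to Yara: fuse the pair into one unit and seat 8 units around a circle — 2·(7)! = 10080.
Subtracting, 40320 − 10080 = 30240.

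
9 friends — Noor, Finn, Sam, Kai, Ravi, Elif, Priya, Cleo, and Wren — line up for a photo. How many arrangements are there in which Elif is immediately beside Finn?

80640

Treat {Elif, Finn} as a single unit. There are 8 units to order, and the pair itself can be ordered 2 ways.
That gives 2 × 8! = 2 × 40320 = 80640.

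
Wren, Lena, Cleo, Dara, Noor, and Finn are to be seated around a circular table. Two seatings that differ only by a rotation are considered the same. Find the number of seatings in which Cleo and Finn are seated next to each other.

Treat {Cleo, Finn} as one unit (2 internal orders) and seat the resulting 5 units around the table: (4)! circular arrangements.
So 2 × (4)! = 2 × 24 = 48.

48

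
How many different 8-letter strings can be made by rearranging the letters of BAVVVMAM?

The 8 letters of BAVVVMAM have repeats: A appearing twice, M appearing twice, and V appearing 3 times.
Dividing 8! = 40320 by 3!·2!·2! = 24 for the repeated letters gives 1680.

1680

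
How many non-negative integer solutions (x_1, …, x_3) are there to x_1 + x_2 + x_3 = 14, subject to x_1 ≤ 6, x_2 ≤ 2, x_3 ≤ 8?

By stars and bars, unrestricted non-negative solutions to x_1+…+x_3 = 14 number C(14+2,2) = 120.
Subtract solutions that violate a single cap (substitute x_i' = x_i − (cap_i+1)): x_1 ≥ 7 gives C(9,2) = 36; x_2 ≥ 3 gives C(13,2) = 78; x_3 ≥ 9 gives C(7,2) = 21. Together 135.
Add back pairs where two caps are both exceeded: 15 + 0 + 6 = 21.
By inclusion–exclusion the count is 120 − 135 + 21 = 6.

6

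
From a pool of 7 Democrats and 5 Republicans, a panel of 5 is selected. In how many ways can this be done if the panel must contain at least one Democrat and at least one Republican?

770

With no constraint there are C(12,5) = 792 possible selections.
Subtract selections that omit an entire group: no Democrats → C(5,5) = 1; no Republicans → C(7,5) = 21.
Both groups omitted at once is impossible, so 792 − 22 = 770.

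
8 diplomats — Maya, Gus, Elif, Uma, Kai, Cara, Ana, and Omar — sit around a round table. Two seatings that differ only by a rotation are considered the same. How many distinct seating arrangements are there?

5040

Around a circle, 8 distinct people have 8!/8 = (7)! = 5040 rotationally distinct seatings.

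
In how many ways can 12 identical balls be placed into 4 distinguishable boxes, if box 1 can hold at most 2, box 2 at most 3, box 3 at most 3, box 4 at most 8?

Without the upper bounds there are C(15,3) = 455 ways to split 12 among 4 boxes.
Subtract solutions that violate a single cap (substitute x_i' = x_i − (cap_i+1)): x_1 ≥ 3 gives C(12,3) = 220; x_2 ≥ 4 gives C(11,3) = 165; x_3 ≥ 4 gives C(11,3) = 165; x_4 ≥ 9 gives C(6,3) = 20. Together 570.
Add back pairs where two caps are both exceeded: 56 + 56 + 1 + 35 + 0 + 0 = 148.
Subtract triples: 4 + 0 + 0 + 0 = 4.
By inclusion–exclusion the count is 455 − 570 + 148 − 4 = 29.

29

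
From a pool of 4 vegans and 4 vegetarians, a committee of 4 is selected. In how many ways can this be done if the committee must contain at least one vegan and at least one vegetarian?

Total 4-person selections from all 8: C(8,4) = 70.
Subtract selections that omit an entire group: no vegans → C(4,4) = 1; no vegetarians → C(4,4) = 1.
Both groups omitted at once is impossible, so 70 − 2 = 68.

68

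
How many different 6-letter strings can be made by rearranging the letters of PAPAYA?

60

The 6 letters of PAPAYA have repeats: A appearing 3 times and P appearing twice.
So there are 6! / (3!·2!) = 60 distinguishable arrangements.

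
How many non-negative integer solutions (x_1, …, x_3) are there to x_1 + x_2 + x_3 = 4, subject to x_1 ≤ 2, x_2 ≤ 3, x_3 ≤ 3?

Without the upper bounds there are C(6,2) = 15 ways to split 4 among 3 variables.
Subtract solutions that violate a single cap (substitute x_i' = x_i − (cap_i+1)): x_1 ≥ 3 gives C(3,2) = 3; x_2 ≥ 4 gives C(2,2) = 1; x_3 ≥ 4 gives C(2,2) = 1. Together 5.
No two caps can be exceeded simultaneously, so the pair terms are all 0.
By inclusion–exclusion the count is 15 − 5 + 0 = 10.

10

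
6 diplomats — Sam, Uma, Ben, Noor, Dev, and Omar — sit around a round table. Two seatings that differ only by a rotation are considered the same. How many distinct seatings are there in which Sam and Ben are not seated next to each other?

72

Without the restriction there are (5)! = 120 seatings.
Seatings with Sam beside Ben: treat them as a block with 2 internal orders, giving 2 × (4)! = 48.
Subtracting, 120 − 48 = 72.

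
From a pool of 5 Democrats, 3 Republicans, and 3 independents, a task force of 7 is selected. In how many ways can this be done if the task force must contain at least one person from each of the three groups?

With no constraint there are C(11,7) = 330 possible selections.
Subtract selections that omit an entire group: no Democrats → C(6,7) = 0; no Republicans → C(8,7) = 8; no independents → C(8,7) = 8.
Add back selections omitting two groups (i.e. drawn from a single group): C(5,7) + C(3,7) + C(3,7) = 0.
By inclusion–exclusion: 330 − 16 + 0 = 314.

314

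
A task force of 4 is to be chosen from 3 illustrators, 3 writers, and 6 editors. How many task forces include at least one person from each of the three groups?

Total 4-person selections from all 12: C(12,4) = 495.
Selections missing a whole group: no illustrators → C(9,4) = 126; no writers → C(9,4) = 126; no editors → C(6,4) = 15.
Add back selections omitting two groups (i.e. drawn from a single group): C(3,4) + C(3,4) + C(6,4) = 15.
By inclusion–exclusion: 495 − 267 + 15 = 243.

243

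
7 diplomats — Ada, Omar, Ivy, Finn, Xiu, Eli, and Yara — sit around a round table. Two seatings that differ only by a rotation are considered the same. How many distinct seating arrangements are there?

Seat Ada anywhere (absorbing the rotational symmetry), then permute the other 6: (6)! = 720.

720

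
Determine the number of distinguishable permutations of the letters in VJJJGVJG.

VJJJGVJG has 8 letters with G appearing twice, J appearing 4 times, and V appearing twice.
The number of distinct arrangements is 8!/(4!·2!·2!) = 40320/96 = 420.

420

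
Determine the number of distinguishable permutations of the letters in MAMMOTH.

840

MAMMOTH has 7 letters with M appearing 3 times.
Dividing 7! = 5040 by 3! = 6 for the repeated letters gives 840.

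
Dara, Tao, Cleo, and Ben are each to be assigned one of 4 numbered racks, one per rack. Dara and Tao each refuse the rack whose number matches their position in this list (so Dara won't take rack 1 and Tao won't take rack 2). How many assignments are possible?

Let Aᵢ (for i ∈ {1, 2}) be the placements that put person i in their forbidden rack. Any j of these fix j positions, leaving (4−j)! ways to fill the rest, and there are C(2,j) ways to pick which j.
By inclusion–exclusion, the number of valid placements is Σ_{j=0}^{2} (−1)^j C(2,j)·(4−j)!.
Computing: 24 − 12 + 2 = 14.

14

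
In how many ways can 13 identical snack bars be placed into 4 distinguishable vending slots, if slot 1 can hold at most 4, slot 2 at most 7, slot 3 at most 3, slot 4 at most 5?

69

Without the upper bounds there are C(16,3) = 560 ways to split 13 among 4 vending slots.
Subtract solutions that violate a single cap (substitute x_i' = x_i − (cap_i+1)): x_1 ≥ 5 gives C(11,3) = 165; x_2 ≥ 8 gives C(8,3) = 56; x_3 ≥ 4 gives C(12,3) = 220; x_4 ≥ 6 gives C(10,3) = 120. Together 561.
Add back pairs where two caps are both exceeded: 1 + 35 + 10 + 4 + 0 + 20 = 70.
By inclusion–exclusion the count is 560 − 561 + 70 = 69.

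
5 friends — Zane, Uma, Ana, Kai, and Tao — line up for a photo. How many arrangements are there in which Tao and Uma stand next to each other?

48

Treat {Tao, Uma} as a single unit. There are 4 units to order, and the pair itself can be ordered 2 ways.
So the count is 2·(4)! = 48.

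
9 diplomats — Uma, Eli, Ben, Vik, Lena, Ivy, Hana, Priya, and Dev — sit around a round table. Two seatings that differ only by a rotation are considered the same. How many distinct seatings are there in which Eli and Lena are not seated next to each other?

30240

All circular seatings of 9 people number (8)! = 40320.
Seatings with Eli beside Lena: treat them as a block with 2 internal orders, giving 2 × (7)! = 10080.
Subtracting, 40320 − 10080 = 30240.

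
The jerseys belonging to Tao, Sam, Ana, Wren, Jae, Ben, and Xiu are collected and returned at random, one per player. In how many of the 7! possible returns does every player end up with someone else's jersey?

This is the derangement count D_7: permutations of 7 items with no fixed point.
By inclusion–exclusion this is Σ_{j=0}^{7} (−1)^j C(7,j)·(7−j)!.
Computing: 5040 − 5040 + 2520 − 840 + 210 − 42 + 7 − 1 = 1854.

1854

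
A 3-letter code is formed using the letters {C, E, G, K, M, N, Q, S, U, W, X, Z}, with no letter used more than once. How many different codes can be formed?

1320

This is a permutation of 3 out of 12: P(12,3) = 12!/9!.
That product is 12 × 11 × 10 = 1320.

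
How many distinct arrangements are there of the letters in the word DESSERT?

1260

DESSERT has 7 letters with E appearing twice and S appearing twice.
The number of distinct arrangements is 7!/(2!·2!) = 5040/4 = 1260.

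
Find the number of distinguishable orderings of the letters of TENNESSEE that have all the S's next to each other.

Treat the 2 copies of S as a single block. The multiset to arrange is then {SS, E, E, E, E, N, N, T}, 8 items in all.
That gives (8)!/(4!·2!) = 840 arrangements.

840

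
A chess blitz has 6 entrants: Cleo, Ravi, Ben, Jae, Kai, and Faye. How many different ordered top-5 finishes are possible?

720

There are 6 choices for 1st place, 5 for 2nd, and so on down to 2 for position 5.
That gives 6 × 5 × 4 × 3 × 2 = 720.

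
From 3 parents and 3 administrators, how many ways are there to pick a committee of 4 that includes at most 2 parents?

Split by how many parents are chosen (0 through 2).
Sum: C(3,0)·C(3,4) + C(3,1)·C(3,3) + C(3,2)·C(3,2) = 0 + 3 + 9 = 12.

12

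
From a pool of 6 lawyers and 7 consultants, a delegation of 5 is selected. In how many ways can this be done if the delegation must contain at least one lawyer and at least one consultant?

Unrestricted: C(13,5) = 1287 ways to pick any 5 of the 13.
Subtract selections that omit an entire group: no lawyers → C(7,5) = 21; no consultants → C(6,5) = 6.
Both groups omitted at once is impossible, so 1287 − 27 = 1260.

1260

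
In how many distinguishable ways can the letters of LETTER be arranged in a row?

180

Letter multiplicities in LETTER: E×2, L×1, R×1, T×2.
The number of distinct arrangements is 6!/(2!·2!) = 720/4 = 180.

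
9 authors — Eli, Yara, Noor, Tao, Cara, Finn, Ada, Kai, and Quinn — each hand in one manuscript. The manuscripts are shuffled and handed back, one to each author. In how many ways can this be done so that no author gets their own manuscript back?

133496

This is the derangement count D_9: permutations of 9 items with no fixed point.
By inclusion–exclusion this is Σ_{j=0}^{9} (−1)^j C(9,j)·(9−j)!.
Computing: 362880 − 362880 + 181440 − 60480 + 15120 − 3024 + 504 − 72 + 9 − 1 = 133496.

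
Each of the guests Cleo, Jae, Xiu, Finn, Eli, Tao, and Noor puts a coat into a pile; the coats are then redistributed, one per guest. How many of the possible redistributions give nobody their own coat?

This is the derangement count D_7: permutations of 7 items with no fixed point.
By inclusion–exclusion this is Σ_{j=0}^{7} (−1)^j C(7,j)·(7−j)!.
Computing: 5040 − 5040 + 2520 − 840 + 210 − 42 + 7 − 1 = 1854.

1854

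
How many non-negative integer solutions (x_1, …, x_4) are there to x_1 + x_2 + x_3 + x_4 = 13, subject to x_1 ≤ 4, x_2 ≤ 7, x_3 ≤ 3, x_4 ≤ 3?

33

Ignoring the caps, the number of non-negative solutions to x_1+…+x_4 = 13 is C(16,3) = 560.
Subtract solutions that violate a single cap (substitute x_i' = x_i − (cap_i+1)): x_1 ≥ 5 gives C(11,3) = 165; x_2 ≥ 8 gives C(8,3) = 56; x_3 ≥ 4 gives C(12,3) = 220; x_4 ≥ 4 gives C(12,3) = 220. Together 661.
Add back pairs where two caps are both exceeded: 1 + 35 + 35 + 4 + 4 + 56 = 135.
Subtract triples: 0 + 0 + 1 + 0 = 1.
By inclusion–exclusion the count is 560 − 661 + 135 − 1 = 33.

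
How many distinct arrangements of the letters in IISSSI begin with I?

10

Fix I in the first position and arrange the remaining 5 letters.
Those 5 letters have I appearing twice and S appearing 3 times, giving (5)!/(3!·2!) = 10.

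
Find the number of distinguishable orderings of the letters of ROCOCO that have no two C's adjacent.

There are 6!/(3!·2!) = 60 arrangements of ROCOCO in total.
If the two C's are adjacent, glue them into one block, leaving 5 items to arrange: (5)!/(3!) = 20 ways.
Hence 60 − 20 = 40.

40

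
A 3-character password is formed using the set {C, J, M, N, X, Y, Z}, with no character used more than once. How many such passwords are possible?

210

This is a permutation of 3 out of 7: P(7,3) = 7!/4!.
That product is 7 × 6 × 5 = 210.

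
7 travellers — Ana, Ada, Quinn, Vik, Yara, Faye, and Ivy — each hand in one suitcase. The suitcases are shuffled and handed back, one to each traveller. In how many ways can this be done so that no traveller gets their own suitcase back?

Let Aᵢ be the assignments in which traveller i gets their own suitcase. We want the size of the complement of A₁∪…∪A_7.
By inclusion–exclusion this is Σ_{j=0}^{7} (−1)^j C(7,j)·(7−j)!.
Computing: 5040 − 5040 + 2520 − 840 + 210 − 42 + 7 − 1 = 1854.

1854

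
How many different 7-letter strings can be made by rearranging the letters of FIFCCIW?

The 7 letters of FIFCCIW have repeats: C appearing twice, F appearing twice, and I appearing twice.
So there are 7! / (2!·2!·2!) = 630 distinguishable arrangements.

630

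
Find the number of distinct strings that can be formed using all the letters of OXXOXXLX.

The 8 letters of OXXOXXLX have repeats: O appearing twice and X appearing 5 times.
The number of distinct arrangements is 8!/(5!·2!) = 40320/240 = 168.

168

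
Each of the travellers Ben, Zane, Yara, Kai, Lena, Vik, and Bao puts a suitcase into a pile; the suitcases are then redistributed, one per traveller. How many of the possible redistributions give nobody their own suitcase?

This is the derangement count D_7: permutations of 7 items with no fixed point.
By inclusion–exclusion this is Σ_{j=0}^{7} (−1)^j C(7,j)·(7−j)!.
Computing: 5040 − 5040 + 2520 − 840 + 210 − 42 + 7 − 1 = 1854.

1854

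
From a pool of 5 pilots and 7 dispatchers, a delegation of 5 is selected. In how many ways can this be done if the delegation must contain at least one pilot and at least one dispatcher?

770

Total 5-person selections from all 12: C(12,5) = 792.
Selections missing a whole group: no pilots → C(7,5) = 21; no dispatchers → C(5,5) = 1.
Both groups omitted at once is impossible, so 792 − 22 = 770.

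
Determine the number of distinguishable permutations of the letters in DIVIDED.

420

The 7 letters of DIVIDED have repeats: D appearing 3 times and I appearing twice.
The number of distinct arrangements is 7!/(3!·2!) = 5040/12 = 420.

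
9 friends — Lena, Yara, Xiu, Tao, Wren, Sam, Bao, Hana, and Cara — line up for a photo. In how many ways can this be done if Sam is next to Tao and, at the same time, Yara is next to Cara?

20160

Treat {Sam,Tao} as one block (2 orders) and {Yara,Cara} as another (2 orders).
That leaves 7 units to arrange: 2 × 2 × 7! = 4 × 5040 = 20160.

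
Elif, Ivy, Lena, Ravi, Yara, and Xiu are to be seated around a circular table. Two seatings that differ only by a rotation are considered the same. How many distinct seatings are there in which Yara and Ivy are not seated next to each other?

72

Without the restriction there are (5)! = 120 seatings.
Those with Yara next to Ivy: fuse the pair into one unit and seat 5 units around a circle — 2·(4)! = 48.
Subtracting, 120 − 48 = 72.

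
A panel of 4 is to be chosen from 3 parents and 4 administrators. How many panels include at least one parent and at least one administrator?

34

Total 4-person selections from all 7: C(7,4) = 35.
Subtract selections that omit an entire group: no parents → C(4,4) = 1; no administrators → C(3,4) = 0.
Both groups omitted at once is impossible, so 35 − 1 = 34.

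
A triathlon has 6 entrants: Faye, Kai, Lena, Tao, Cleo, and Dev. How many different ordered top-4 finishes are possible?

There are 6 choices for 1st place, 5 for 2nd, and so on down to 3 for position 4.
That gives 6 × 5 × 4 × 3 = 360.

360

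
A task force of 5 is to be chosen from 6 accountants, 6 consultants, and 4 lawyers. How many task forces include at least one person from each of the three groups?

3084

Unrestricted: C(16,5) = 4368 ways to pick any 5 of the 16.
Selections missing a whole group: no accountants → C(10,5) = 252; no consultants → C(10,5) = 252; no lawyers → C(12,5) = 792.
Add back selections omitting two groups (i.e. drawn from a single group): C(6,5) + C(6,5) + C(4,5) = 12.
By inclusion–exclusion: 4368 − 1296 + 12 = 3084.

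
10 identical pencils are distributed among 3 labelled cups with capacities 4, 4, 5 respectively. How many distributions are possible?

10

Ignoring the caps, the number of non-negative solutions to x_1+…+x_3 = 10 is C(12,2) = 66.
Subtract solutions that violate a single cap (substitute x_i' = x_i − (cap_i+1)): x_1 ≥ 5 gives C(7,2) = 21; x_2 ≥ 5 gives C(7,2) = 21; x_3 ≥ 6 gives C(6,2) = 15. Together 57.
Add back pairs where two caps are both exceeded: 1 + 0 + 0 = 1.
By inclusion–exclusion the count is 66 − 57 + 1 = 10.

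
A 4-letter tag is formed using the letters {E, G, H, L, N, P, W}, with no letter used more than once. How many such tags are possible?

This is a permutation of 4 out of 7: P(7,4) = 7!/3!.
That product is 7 × 6 × 5 × 4 = 840.

840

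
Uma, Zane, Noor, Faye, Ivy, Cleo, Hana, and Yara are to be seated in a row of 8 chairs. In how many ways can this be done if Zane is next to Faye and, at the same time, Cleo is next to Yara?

Treat {Zane,Faye} as one block (2 orders) and {Cleo,Yara} as another (2 orders).
That leaves 6 units to arrange: 2 × 2 × 6! = 4 × 720 = 2880.

2880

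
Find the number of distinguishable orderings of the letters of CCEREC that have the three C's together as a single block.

12

Treat the 3 copies of C as a single block. The multiset to arrange is then {CCC, E, E, R}, 4 items in all.
That gives (4)!/(2!) = 12 arrangements.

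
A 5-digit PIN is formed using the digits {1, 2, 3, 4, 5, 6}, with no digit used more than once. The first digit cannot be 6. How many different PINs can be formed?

The first digit has 6−1 = 5 choices (anything except 6).
The remaining 4 digits are filled from the other 5 symbols without repetition: 5 × 4 × 3 × 2 = 120.
Total: 5 × 120 = 600.

600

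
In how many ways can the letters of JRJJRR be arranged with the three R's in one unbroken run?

Treat the 3 copies of R as a single block. The multiset to arrange is then {RRR, J, J, J}, 4 items in all.
That gives (4)!/(3!) = 4 arrangements.

4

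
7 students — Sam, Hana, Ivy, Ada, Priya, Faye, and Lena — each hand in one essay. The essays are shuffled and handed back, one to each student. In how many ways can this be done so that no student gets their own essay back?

1854

Let Aᵢ be the assignments in which student i gets their own essay. We want the size of the complement of A₁∪…∪A_7.
By inclusion–exclusion this is Σ_{j=0}^{7} (−1)^j C(7,j)·(7−j)!.
Computing: 5040 − 5040 + 2520 − 840 + 210 − 42 + 7 − 1 = 1854.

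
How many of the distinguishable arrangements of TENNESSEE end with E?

1680

Fix E in the last position and arrange the remaining 8 letters.
Those 8 letters have E appearing 3 times, N appearing twice, and S appearing twice, giving (8)!/(3!·2!·2!) = 1680.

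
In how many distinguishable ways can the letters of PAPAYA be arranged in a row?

The 6 letters of PAPAYA have repeats: A appearing 3 times and P appearing twice.
The number of distinct arrangements is 6!/(3!·2!) = 720/12 = 60.

60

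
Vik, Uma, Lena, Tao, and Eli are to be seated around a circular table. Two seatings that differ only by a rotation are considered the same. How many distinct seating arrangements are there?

24

Seat Vik anywhere (absorbing the rotational symmetry), then permute the other 4: (4)! = 24.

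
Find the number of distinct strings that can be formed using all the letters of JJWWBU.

180

JJWWBU has 6 letters with J appearing twice and W appearing twice.
Dividing 6! = 720 by 2!·2! = 4 for the repeated letters gives 180.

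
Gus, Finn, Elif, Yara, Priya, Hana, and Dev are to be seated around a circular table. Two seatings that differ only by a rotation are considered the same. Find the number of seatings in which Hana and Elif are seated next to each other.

Glue Hana and Elif into a block (2 internal orders). Seating 6 units around a circle gives (5)! arrangements.
So 2 × (5)! = 2 × 120 = 240.

240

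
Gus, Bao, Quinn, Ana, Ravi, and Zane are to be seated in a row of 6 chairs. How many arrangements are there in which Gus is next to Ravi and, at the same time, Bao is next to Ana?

Treat {Gus,Ravi} as one block (2 orders) and {Bao,Ana} as another (2 orders).
That leaves 4 units to arrange: 2 × 2 × 4! = 4 × 24 = 96.

96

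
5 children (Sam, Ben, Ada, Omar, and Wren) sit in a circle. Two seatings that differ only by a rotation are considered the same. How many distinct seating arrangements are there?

Fix one person's seat to break rotational symmetry; the remaining 4 people can be arranged in (4)! = 24 ways.

24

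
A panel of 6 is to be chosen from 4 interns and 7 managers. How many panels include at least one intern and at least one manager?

455

Unrestricted: C(11,6) = 462 ways to pick any 6 of the 11.
Selections missing a whole group: no interns → C(7,6) = 7; no managers → C(4,6) = 0.
Both groups omitted at once is impossible, so 462 − 7 = 455.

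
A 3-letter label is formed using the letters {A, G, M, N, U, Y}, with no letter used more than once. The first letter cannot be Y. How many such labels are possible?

The first letter has 6−1 = 5 choices (anything except Y).
The remaining 2 letters are filled from the other 5 symbols without repetition: 5 × 4 = 20.
Total: 5 × 20 = 100.

100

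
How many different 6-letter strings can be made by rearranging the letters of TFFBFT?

TFFBFT has 6 letters with F appearing 3 times and T appearing twice.
So there are 6! / (3!·2!) = 60 distinguishable arrangements.

60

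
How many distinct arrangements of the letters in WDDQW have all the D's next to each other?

12

Treat the 2 copies of D as a single block. The multiset to arrange is then {DD, Q, W, W}, 4 items in all.
That gives (4)!/(2!) = 12 arrangements.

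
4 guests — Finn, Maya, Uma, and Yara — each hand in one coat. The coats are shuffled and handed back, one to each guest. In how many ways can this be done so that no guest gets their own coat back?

Count assignments avoiding every fixed point. For any j of the 4 guests fixed to their own coat, the other 4−j can be arranged in (4−j)! ways.
By inclusion–exclusion this is Σ_{j=0}^{4} (−1)^j C(4,j)·(4−j)!.
Computing: 24 − 24 + 12 − 4 + 1 = 9.

9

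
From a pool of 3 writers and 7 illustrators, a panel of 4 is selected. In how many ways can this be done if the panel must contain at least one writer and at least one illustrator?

175

Total 4-person selections from all 10: C(10,4) = 210.
Selections missing a whole group: no writers → C(7,4) = 35; no illustrators → C(3,4) = 0.
Both groups omitted at once is impossible, so 210 − 35 = 175.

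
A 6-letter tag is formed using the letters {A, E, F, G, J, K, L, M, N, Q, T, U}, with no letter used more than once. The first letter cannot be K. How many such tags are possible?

609840

The first letter has 12−1 = 11 choices (anything except K).
The remaining 5 letters are filled from the other 11 symbols without repetition: 11 × 10 × 9 × 8 × 7 = 55440.
Total: 11 × 55440 = 609840.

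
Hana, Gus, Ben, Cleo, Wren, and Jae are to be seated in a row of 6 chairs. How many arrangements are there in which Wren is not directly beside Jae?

480

There are 6! = 720 arrangements in all. If Wren and Jae are adjacent, merging them into one block gives 2·(5)! = 240 arrangements.
Complementary counting: 720 − 240 = 480.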